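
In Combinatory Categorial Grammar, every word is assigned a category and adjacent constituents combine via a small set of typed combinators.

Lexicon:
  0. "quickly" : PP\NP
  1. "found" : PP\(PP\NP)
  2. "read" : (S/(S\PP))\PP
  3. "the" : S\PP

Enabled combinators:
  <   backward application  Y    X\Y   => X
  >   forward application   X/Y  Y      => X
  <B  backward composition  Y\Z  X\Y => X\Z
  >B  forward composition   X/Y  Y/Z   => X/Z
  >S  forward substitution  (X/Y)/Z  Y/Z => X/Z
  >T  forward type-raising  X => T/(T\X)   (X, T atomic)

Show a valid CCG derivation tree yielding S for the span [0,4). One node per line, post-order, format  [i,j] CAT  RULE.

[0,1] PP\NP  lex  "quickly"
[1,2] PP\(PP\NP)  lex  "found"
[0,2] PP  <  k=1
[2,3] (S/(S\PP))\PP  lex  "read"
[0,3] S/(S\PP)  <  k=2
[3,4] S\PP  lex  "the"
[0,4] S  >  k=3

[0,4] S   >
  [0,3] S/(S\PP)   <
    [0,2] PP   <
      [0,1] "quickly" : PP\NP
      [1,2] "found" : PP\(PP\NP)
    [2,3] "read" : (S/(S\PP))\PP
  [3,4] "the" : S\PP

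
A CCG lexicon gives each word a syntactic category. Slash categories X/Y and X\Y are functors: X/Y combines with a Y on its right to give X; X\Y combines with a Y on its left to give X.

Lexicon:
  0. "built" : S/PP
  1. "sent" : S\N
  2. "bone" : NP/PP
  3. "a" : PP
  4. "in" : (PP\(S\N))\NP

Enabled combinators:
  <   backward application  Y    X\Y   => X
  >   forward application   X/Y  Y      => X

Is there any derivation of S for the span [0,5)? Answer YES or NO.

[0,5] S   >
  [0,1] "built" : S/PP
  [1,5] PP   <
    [1,2] "sent" : S\N
    [2,5] PP\(S\N)   <
      [2,4] NP   >
        [2,3] "bone" : NP/PP
        [3,4] "a" : PP
      [4,5] "in" : (PP\(S\N))\NP

YES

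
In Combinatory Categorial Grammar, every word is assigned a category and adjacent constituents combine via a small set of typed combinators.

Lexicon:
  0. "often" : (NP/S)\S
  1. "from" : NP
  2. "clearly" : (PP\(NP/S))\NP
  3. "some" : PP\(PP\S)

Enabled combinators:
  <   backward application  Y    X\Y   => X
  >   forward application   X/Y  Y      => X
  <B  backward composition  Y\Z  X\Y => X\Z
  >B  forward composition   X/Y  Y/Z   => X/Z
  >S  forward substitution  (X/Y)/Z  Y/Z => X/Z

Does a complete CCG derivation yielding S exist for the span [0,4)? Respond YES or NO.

(NP/S)\S NP (PP\(NP/S))\NP PP\(PP\S)
CKY chart[0,4] = {PP}; S ∉ chart

NO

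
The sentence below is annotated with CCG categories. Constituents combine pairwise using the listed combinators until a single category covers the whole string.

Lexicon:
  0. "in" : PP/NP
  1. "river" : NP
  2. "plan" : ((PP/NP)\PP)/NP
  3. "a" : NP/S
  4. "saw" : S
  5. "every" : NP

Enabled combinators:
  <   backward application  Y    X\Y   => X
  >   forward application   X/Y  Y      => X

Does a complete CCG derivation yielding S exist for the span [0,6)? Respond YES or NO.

NO

PP/NP NP ((PP/NP)\PP)/NP NP/S S NP
CKY chart[0,6] = {PP}; S ∉ chart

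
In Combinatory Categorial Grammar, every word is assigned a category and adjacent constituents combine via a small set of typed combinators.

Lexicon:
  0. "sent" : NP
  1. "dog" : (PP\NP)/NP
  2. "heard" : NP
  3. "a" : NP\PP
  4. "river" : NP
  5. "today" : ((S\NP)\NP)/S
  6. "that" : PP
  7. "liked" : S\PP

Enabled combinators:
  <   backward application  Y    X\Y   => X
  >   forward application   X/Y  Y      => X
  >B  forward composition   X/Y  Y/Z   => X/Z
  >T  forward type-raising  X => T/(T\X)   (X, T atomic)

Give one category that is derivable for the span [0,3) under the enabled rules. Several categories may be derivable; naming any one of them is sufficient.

PP

[0,8] S   <
  [0,4] NP   <
    [0,3] PP   <
      [0,1] "sent" : NP
      [1,3] PP\NP   >
        [1,2] "dog" : (PP\NP)/NP
        [2,3] "heard" : NP
    [3,4] "a" : NP\PP
  [4,8] S\NP   <
    [4,5] "river" : NP
    [5,8] (S\NP)\NP   >
      [5,6] "today" : ((S\NP)\NP)/S
      [6,8] S   >
        [6,7] S/(S\PP)   >T
          [6,7] "that" : PP
        [7,8] "liked" : S\PP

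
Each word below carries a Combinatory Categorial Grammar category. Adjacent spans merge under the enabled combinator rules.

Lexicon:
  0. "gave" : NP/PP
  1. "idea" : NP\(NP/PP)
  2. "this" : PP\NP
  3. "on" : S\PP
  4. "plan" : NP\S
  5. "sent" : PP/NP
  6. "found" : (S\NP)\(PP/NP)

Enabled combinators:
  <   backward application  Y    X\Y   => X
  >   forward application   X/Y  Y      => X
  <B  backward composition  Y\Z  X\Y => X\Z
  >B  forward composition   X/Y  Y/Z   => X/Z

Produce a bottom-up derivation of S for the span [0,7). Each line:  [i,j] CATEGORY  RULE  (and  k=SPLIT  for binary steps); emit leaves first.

[0,1] NP/PP  lex  "gave"
[1,2] NP\(NP/PP)  lex  "idea"
[0,2] NP  <  k=1
[2,3] PP\NP  lex  "this"
[0,3] PP  <  k=2
[3,4] S\PP  lex  "on"
[4,5] NP\S  lex  "plan"
[5,6] PP/NP  lex  "sent"
[6,7] (S\NP)\(PP/NP)  lex  "found"
[5,7] S\NP  <  k=6
[4,7] S\S  <B  k=5
[3,7] S\PP  <B  k=4
[0,7] S  <  k=3

[0,7] S   <
  [0,3] PP   <
    [0,2] NP   <
      [0,1] "gave" : NP/PP
      [1,2] "idea" : NP\(NP/PP)
    [2,3] "this" : PP\NP
  [3,7] S\PP   <B
    [3,4] "on" : S\PP
    [4,7] S\S   <B
      [4,5] "plan" : NP\S
      [5,7] S\NP   <
        [5,6] "sent" : PP/NP
        [6,7] "found" : (S\NP)\(PP/NP)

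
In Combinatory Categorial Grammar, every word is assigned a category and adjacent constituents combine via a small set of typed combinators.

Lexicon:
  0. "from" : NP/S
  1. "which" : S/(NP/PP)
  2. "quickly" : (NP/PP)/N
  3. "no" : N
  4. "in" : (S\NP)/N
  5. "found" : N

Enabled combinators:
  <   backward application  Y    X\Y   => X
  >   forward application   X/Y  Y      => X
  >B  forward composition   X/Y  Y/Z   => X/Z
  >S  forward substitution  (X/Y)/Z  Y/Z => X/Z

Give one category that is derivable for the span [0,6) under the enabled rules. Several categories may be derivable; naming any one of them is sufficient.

[0,6] S   <
  [0,4] NP   >
    [0,1] "from" : NP/S
    [1,4] S   >
      [1,2] "which" : S/(NP/PP)
      [2,4] NP/PP   >
        [2,3] "quickly" : (NP/PP)/N
        [3,4] "no" : N
  [4,6] S\NP   >
    [4,5] "in" : (S\NP)/N
    [5,6] "found" : N

S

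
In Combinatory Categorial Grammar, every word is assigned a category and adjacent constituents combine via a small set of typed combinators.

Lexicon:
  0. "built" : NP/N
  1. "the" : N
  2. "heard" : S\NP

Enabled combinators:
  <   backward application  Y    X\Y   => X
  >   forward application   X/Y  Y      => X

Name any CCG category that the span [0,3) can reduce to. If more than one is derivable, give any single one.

S

[0,3] S   <
  [0,2] NP   >
    [0,1] "built" : NP/N
    [1,2] "the" : N
  [2,3] "heard" : S\NP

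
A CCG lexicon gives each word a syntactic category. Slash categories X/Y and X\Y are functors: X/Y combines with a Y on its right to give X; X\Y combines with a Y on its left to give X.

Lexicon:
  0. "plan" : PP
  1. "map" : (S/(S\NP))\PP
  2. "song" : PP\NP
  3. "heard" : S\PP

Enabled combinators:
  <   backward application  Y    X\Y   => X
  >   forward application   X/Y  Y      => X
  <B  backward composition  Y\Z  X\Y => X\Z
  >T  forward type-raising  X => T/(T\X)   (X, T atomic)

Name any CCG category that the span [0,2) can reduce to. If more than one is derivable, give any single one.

S/(S\NP)

[0,4] S   >
  [0,2] S/(S\NP)   <
    [0,1] "plan" : PP
    [1,2] "map" : (S/(S\NP))\PP
  [2,4] S\NP   <B
    [2,3] "song" : PP\NP
    [3,4] "heard" : S\PP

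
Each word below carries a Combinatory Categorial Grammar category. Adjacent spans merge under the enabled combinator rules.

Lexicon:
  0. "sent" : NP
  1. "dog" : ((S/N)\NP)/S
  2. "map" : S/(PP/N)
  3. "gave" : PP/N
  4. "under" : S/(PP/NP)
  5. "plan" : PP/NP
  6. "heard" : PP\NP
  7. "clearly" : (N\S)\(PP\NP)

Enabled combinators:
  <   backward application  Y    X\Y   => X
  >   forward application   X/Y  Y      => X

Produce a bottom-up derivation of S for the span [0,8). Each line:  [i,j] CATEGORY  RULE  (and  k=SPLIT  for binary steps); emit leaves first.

[0,1] NP  lex  "sent"
[1,2] ((S/N)\NP)/S  lex  "dog"
[2,3] S/(PP/N)  lex  "map"
[3,4] PP/N  lex  "gave"
[2,4] S  >  k=3
[1,4] (S/N)\NP  >  k=2
[0,4] S/N  <  k=1
[4,5] S/(PP/NP)  lex  "under"
[5,6] PP/NP  lex  "plan"
[4,6] S  >  k=5
[6,7] PP\NP  lex  "heard"
[7,8] (N\S)\(PP\NP)  lex  "clearly"
[6,8] N\S  <  k=7
[4,8] N  <  k=6
[0,8] S  >  k=4

[0,8] S   >
  [0,4] S/N   <
    [0,1] "sent" : NP
    [1,4] (S/N)\NP   >
      [1,2] "dog" : ((S/N)\NP)/S
      [2,4] S   >
        [2,3] "map" : S/(PP/N)
        [3,4] "gave" : PP/N
  [4,8] N   <
    [4,6] S   >
      [4,5] "under" : S/(PP/NP)
      [5,6] "plan" : PP/NP
    [6,8] N\S   <
      [6,7] "heard" : PP\NP
      [7,8] "clearly" : (N\S)\(PP\NP)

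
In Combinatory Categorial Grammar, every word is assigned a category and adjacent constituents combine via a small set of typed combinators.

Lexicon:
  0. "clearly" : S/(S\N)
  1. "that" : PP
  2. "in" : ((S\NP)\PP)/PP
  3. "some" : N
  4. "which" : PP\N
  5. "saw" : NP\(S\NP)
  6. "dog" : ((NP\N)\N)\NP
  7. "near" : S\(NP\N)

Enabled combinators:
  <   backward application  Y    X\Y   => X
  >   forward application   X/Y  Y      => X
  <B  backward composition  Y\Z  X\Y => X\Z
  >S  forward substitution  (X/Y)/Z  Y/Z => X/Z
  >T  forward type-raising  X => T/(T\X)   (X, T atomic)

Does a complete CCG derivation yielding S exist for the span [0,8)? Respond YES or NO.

[0,8] S   >
  [0,1] "clearly" : S/(S\N)
  [1,8] S\N   <B
    [1,7] (NP\N)\N   <
      [1,6] NP   <
        [1,5] S\NP   <
          [1,2] "that" : PP
          [2,5] (S\NP)\PP   >
            [2,3] "in" : ((S\NP)\PP)/PP
            [3,5] PP   >
              [3,4] PP/(PP\N)   >T
                [3,4] "some" : N
              [4,5] "which" : PP\N
        [5,6] "saw" : NP\(S\NP)
      [6,7] "dog" : ((NP\N)\N)\NP
    [7,8] "near" : S\(NP\N)

YES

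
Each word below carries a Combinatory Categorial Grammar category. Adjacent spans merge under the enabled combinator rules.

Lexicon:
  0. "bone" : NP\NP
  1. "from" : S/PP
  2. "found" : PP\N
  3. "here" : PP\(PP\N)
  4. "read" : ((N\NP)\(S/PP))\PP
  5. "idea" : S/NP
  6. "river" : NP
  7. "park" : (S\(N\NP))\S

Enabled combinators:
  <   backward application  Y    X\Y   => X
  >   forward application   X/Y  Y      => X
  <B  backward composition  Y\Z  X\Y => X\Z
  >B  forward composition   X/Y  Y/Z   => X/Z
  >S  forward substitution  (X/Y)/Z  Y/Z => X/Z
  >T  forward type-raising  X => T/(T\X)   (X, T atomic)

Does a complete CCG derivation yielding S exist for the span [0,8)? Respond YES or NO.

[0,8] S   <
  [0,5] N\NP   <B
    [0,1] "bone" : NP\NP
    [1,5] N\NP   <
      [1,2] "from" : S/PP
      [2,5] (N\NP)\(S/PP)   <
        [2,4] PP   <
          [2,3] "found" : PP\N
          [3,4] "here" : PP\(PP\N)
        [4,5] "read" : ((N\NP)\(S/PP))\PP
  [5,8] S\(N\NP)   <
    [5,7] S   >
      [5,6] "idea" : S/NP
      [6,7] "river" : NP
    [7,8] "park" : (S\(N\NP))\S

YES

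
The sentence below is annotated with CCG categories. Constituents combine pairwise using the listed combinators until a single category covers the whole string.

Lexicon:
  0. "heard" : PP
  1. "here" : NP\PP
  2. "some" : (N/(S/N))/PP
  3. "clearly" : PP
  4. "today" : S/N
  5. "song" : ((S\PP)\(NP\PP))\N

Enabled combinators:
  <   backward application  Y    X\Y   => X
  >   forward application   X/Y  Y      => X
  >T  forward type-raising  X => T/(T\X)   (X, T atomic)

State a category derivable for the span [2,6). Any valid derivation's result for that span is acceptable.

(S\PP)\(NP\PP)

[0,6] S   >
  [0,1] S/(S\PP)   >T
    [0,1] "heard" : PP
  [1,6] S\PP   <
    [1,2] "here" : NP\PP
    [2,6] (S\PP)\(NP\PP)   <
      [2,5] N   >
        [2,4] N/(S/N)   >
          [2,3] "some" : (N/(S/N))/PP
          [3,4] "clearly" : PP
        [4,5] "today" : S/N
      [5,6] "song" : ((S\PP)\(NP\PP))\N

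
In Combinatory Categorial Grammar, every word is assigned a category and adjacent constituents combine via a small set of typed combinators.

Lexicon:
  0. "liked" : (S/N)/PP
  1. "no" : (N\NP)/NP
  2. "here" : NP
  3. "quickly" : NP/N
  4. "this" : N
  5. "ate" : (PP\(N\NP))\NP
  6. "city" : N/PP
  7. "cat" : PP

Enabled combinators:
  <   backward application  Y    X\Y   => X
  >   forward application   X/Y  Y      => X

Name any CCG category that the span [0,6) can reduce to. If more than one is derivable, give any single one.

[0,8] S   >
  [0,6] S/N   >
    [0,1] "liked" : (S/N)/PP
    [1,6] PP   <
      [1,3] N\NP   >
        [1,2] "no" : (N\NP)/NP
        [2,3] "here" : NP
      [3,6] PP\(N\NP)   <
        [3,5] NP   >
          [3,4] "quickly" : NP/N
          [4,5] "this" : N
        [5,6] "ate" : (PP\(N\NP))\NP
  [6,8] N   >
    [6,7] "city" : N/PP
    [7,8] "cat" : PP

S/N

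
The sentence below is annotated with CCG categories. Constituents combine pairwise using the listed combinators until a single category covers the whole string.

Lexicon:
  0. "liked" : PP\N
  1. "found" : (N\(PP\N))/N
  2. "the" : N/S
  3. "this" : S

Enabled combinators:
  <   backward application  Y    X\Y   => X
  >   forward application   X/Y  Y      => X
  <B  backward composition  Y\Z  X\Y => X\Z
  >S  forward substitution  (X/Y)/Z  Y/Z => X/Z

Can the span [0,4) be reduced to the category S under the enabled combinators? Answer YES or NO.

PP\N (N\(PP\N))/N N/S S
CKY chart[0,4] = {N}; S ∉ chart

NO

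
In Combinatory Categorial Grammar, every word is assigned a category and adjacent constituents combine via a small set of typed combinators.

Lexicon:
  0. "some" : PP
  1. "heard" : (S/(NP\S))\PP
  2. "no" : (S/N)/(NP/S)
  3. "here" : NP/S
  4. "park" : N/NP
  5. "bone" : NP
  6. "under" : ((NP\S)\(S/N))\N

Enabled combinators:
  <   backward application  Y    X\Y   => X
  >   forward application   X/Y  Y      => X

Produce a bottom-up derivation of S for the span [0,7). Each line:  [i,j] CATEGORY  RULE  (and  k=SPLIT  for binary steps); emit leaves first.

[0,1] PP  lex  "some"
[1,2] (S/(NP\S))\PP  lex  "heard"
[0,2] S/(NP\S)  <  k=1
[2,3] (S/N)/(NP/S)  lex  "no"
[3,4] NP/S  lex  "here"
[2,4] S/N  >  k=3
[4,5] N/NP  lex  "park"
[5,6] NP  lex  "bone"
[4,6] N  >  k=5
[6,7] ((NP\S)\(S/N))\N  lex  "under"
[4,7] (NP\S)\(S/N)  <  k=6
[2,7] NP\S  <  k=4
[0,7] S  >  k=2

[0,7] S   >
  [0,2] S/(NP\S)   <
    [0,1] "some" : PP
    [1,2] "heard" : (S/(NP\S))\PP
  [2,7] NP\S   <
    [2,4] S/N   >
      [2,3] "no" : (S/N)/(NP/S)
      [3,4] "here" : NP/S
    [4,7] (NP\S)\(S/N)   <
      [4,6] N   >
        [4,5] "park" : N/NP
        [5,6] "bone" : NP
      [6,7] "under" : ((NP\S)\(S/N))\N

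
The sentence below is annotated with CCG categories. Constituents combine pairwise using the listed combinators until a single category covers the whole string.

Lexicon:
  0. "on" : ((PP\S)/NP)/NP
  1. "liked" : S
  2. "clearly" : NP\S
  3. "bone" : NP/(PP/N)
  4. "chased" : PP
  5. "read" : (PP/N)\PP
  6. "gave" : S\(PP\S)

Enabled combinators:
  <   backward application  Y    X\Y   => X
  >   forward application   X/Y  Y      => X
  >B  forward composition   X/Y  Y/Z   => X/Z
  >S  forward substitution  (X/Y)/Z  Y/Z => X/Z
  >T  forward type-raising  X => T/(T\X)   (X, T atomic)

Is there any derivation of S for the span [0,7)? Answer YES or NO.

YES

[0,7] S   <
  [0,6] PP\S   >
    [0,3] (PP\S)/NP   >
      [0,1] "on" : ((PP\S)/NP)/NP
      [1,3] NP   >
        [1,2] NP/(NP\S)   >T
          [1,2] "liked" : S
        [2,3] "clearly" : NP\S
    [3,6] NP   >
      [3,4] "bone" : NP/(PP/N)
      [4,6] PP/N   <
        [4,5] "chased" : PP
        [5,6] "read" : (PP/N)\PP
  [6,7] "gave" : S\(PP\S)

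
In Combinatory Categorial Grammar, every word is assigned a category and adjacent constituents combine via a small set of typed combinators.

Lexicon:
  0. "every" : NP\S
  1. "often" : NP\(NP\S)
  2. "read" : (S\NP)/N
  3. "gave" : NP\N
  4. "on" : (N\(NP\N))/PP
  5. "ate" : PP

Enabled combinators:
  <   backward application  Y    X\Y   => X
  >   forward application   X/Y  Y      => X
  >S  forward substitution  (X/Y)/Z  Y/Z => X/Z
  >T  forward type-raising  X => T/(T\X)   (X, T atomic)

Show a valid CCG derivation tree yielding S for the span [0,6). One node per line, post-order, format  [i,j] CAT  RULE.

[0,6] S   <
  [0,2] NP   <
    [0,1] "every" : NP\S
    [1,2] "often" : NP\(NP\S)
  [2,6] S\NP   >
    [2,3] "read" : (S\NP)/N
    [3,6] N   <
      [3,4] "gave" : NP\N
      [4,6] N\(NP\N)   >
        [4,5] "on" : (N\(NP\N))/PP
        [5,6] "ate" : PP

[0,1] NP\S  lex  "every"
[1,2] NP\(NP\S)  lex  "often"
[0,2] NP  <  k=1
[2,3] (S\NP)/N  lex  "read"
[3,4] NP\N  lex  "gave"
[4,5] (N\(NP\N))/PP  lex  "on"
[5,6] PP  lex  "ate"
[4,6] N\(NP\N)  >  k=5
[3,6] N  <  k=4
[2,6] S\NP  >  k=3
[0,6] S  <  k=2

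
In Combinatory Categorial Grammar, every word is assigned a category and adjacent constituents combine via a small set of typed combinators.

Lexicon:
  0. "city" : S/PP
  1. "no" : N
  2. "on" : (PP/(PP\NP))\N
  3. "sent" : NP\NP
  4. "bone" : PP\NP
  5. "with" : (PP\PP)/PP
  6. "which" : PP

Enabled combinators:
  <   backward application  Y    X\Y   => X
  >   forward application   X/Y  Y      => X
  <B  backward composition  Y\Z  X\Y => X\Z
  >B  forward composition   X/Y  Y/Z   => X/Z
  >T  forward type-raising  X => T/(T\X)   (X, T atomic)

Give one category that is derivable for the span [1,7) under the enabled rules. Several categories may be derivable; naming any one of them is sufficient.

[0,7] S   >
  [0,1] "city" : S/PP
  [1,7] PP   >
    [1,3] PP/(PP\NP)   <
      [1,2] "no" : N
      [2,3] "on" : (PP/(PP\NP))\N
    [3,7] PP\NP   <B
      [3,5] PP\NP   <B
        [3,4] "sent" : NP\NP
        [4,5] "bone" : PP\NP
      [5,7] PP\PP   >
        [5,6] "with" : (PP\PP)/PP
        [6,7] "which" : PP

PP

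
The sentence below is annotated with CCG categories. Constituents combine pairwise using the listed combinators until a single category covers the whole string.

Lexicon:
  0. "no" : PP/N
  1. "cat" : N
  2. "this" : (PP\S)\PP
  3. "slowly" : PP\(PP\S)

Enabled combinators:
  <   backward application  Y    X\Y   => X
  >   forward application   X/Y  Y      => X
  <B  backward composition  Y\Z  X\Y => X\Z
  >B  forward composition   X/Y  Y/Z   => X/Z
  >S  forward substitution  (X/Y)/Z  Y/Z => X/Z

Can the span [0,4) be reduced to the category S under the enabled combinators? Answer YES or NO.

PP/N N (PP\S)\PP PP\(PP\S)
CKY chart[0,4] = {PP}; S ∉ chart

NO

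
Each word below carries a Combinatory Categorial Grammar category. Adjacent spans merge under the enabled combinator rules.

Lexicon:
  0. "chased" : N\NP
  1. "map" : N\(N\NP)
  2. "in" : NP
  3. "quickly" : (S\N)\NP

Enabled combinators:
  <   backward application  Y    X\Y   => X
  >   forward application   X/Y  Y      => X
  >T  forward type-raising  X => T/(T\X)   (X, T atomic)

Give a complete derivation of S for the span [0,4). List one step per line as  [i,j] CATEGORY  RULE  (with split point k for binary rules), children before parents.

[0,1] N\NP  lex  "chased"
[1,2] N\(N\NP)  lex  "map"
[0,2] N  <  k=1
[2,3] NP  lex  "in"
[3,4] (S\N)\NP  lex  "quickly"
[2,4] S\N  <  k=3
[0,4] S  <  k=2

[0,4] S   <
  [0,2] N   <
    [0,1] "chased" : N\NP
    [1,2] "map" : N\(N\NP)
  [2,4] S\N   <
    [2,3] "in" : NP
    [3,4] "quickly" : (S\N)\NP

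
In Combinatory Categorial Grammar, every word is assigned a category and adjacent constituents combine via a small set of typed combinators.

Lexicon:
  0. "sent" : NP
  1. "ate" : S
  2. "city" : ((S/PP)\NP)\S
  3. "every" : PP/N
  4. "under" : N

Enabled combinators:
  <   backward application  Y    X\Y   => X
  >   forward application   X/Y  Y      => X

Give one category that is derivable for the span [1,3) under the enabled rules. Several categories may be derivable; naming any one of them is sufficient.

(S/PP)\NP

[0,5] S   >
  [0,3] S/PP   <
    [0,1] "sent" : NP
    [1,3] (S/PP)\NP   <
      [1,2] "ate" : S
      [2,3] "city" : ((S/PP)\NP)\S
  [3,5] PP   >
    [3,4] "every" : PP/N
    [4,5] "under" : N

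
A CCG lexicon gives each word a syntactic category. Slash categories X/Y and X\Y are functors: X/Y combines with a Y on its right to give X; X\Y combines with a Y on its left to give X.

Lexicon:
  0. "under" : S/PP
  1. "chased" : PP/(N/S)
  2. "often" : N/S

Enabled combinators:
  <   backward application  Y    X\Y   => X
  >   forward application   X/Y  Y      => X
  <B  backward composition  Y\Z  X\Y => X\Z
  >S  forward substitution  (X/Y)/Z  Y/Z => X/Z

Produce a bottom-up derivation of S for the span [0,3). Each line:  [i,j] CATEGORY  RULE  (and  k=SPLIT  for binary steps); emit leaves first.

[0,3] S   >
  [0,1] "under" : S/PP
  [1,3] PP   >
    [1,2] "chased" : PP/(N/S)
    [2,3] "often" : N/S

[0,1] S/PP  lex  "under"
[1,2] PP/(N/S)  lex  "chased"
[2,3] N/S  lex  "often"
[1,3] PP  >  k=2
[0,3] S  >  k=1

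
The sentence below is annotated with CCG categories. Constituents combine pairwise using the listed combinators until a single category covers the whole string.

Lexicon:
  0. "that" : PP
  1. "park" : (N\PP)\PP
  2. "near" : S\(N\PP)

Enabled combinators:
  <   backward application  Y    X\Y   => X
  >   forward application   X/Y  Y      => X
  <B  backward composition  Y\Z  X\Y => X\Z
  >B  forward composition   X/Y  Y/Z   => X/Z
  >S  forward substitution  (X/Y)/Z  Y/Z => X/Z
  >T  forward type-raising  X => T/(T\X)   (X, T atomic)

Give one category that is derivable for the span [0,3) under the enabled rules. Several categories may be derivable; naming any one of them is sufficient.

[0,3] S   <
  [0,2] N\PP   <
    [0,1] "that" : PP
    [1,2] "park" : (N\PP)\PP
  [2,3] "near" : S\(N\PP)

S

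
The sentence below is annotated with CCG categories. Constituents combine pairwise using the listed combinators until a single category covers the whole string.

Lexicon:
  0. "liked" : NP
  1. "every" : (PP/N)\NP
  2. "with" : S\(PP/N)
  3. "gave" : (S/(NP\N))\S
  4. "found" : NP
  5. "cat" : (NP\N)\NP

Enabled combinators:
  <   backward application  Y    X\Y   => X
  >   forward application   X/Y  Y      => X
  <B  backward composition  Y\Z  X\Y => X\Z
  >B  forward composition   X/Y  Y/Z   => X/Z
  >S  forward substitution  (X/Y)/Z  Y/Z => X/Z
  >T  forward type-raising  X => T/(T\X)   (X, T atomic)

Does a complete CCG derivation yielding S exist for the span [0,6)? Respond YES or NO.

[0,6] S   >
  [0,4] S/(NP\N)   <
    [0,3] S   <
      [0,2] PP/N   <
        [0,1] "liked" : NP
        [1,2] "every" : (PP/N)\NP
      [2,3] "with" : S\(PP/N)
    [3,4] "gave" : (S/(NP\N))\S
  [4,6] NP\N   <
    [4,5] "found" : NP
    [5,6] "cat" : (NP\N)\NP

YES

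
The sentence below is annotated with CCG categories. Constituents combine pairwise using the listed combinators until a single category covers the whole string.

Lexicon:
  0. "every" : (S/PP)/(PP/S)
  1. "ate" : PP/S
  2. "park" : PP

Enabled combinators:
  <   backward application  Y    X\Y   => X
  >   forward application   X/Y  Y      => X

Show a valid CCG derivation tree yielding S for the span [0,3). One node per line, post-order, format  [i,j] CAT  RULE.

[0,3] S   >
  [0,2] S/PP   >
    [0,1] "every" : (S/PP)/(PP/S)
    [1,2] "ate" : PP/S
  [2,3] "park" : PP

[0,1] (S/PP)/(PP/S)  lex  "every"
[1,2] PP/S  lex  "ate"
[0,2] S/PP  >  k=1
[2,3] PP  lex  "park"
[0,3] S  >  k=2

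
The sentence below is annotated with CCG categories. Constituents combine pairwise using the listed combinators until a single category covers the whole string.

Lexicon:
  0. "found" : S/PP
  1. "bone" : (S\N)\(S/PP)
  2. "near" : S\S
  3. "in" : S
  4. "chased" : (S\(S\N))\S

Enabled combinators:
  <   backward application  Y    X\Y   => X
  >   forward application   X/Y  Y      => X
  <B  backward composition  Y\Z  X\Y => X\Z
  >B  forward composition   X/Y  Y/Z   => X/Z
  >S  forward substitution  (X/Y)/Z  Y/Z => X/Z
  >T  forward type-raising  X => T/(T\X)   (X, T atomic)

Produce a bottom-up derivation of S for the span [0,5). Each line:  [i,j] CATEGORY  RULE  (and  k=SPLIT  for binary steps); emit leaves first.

[0,1] S/PP  lex  "found"
[1,2] (S\N)\(S/PP)  lex  "bone"
[0,2] S\N  <  k=1
[2,3] S\S  lex  "near"
[0,3] S\N  <B  k=2
[3,4] S  lex  "in"
[4,5] (S\(S\N))\S  lex  "chased"
[3,5] S\(S\N)  <  k=4
[0,5] S  <  k=3

[0,5] S   <
  [0,3] S\N   <B
    [0,2] S\N   <
      [0,1] "found" : S/PP
      [1,2] "bone" : (S\N)\(S/PP)
    [2,3] "near" : S\S
  [3,5] S\(S\N)   <
    [3,4] "in" : S
    [4,5] "chased" : (S\(S\N))\S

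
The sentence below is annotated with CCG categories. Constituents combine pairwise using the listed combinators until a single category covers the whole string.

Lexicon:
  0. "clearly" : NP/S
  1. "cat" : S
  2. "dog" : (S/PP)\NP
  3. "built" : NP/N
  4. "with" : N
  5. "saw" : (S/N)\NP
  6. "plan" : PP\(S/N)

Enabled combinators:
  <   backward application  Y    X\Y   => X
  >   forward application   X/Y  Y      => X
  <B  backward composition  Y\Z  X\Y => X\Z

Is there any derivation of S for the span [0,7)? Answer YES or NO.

[0,7] S   >
  [0,3] S/PP   <
    [0,2] NP   >
      [0,1] "clearly" : NP/S
      [1,2] "cat" : S
    [2,3] "dog" : (S/PP)\NP
  [3,7] PP   <
    [3,5] NP   >
      [3,4] "built" : NP/N
      [4,5] "with" : N
    [5,7] PP\NP   <B
      [5,6] "saw" : (S/N)\NP
      [6,7] "plan" : PP\(S/N)

YES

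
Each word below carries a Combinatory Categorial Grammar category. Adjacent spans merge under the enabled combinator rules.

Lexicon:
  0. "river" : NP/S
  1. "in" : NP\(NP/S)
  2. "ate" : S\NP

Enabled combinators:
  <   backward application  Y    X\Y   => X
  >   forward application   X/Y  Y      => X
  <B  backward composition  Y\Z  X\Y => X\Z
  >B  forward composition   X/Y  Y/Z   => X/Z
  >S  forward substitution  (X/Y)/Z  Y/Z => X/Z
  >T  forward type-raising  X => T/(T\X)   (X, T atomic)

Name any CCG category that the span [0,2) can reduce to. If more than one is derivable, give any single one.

NP

[0,3] S   <
  [0,2] NP   <
    [0,1] "river" : NP/S
    [1,2] "in" : NP\(NP/S)
  [2,3] "ate" : S\NP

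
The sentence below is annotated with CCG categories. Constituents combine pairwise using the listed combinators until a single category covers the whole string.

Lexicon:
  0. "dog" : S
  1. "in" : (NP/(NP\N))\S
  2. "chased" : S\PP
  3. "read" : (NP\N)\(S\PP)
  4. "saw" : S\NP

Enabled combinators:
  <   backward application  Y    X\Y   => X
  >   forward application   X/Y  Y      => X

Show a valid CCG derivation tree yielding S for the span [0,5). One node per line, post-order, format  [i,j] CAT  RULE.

[0,5] S   <
  [0,4] NP   >
    [0,2] NP/(NP\N)   <
      [0,1] "dog" : S
      [1,2] "in" : (NP/(NP\N))\S
    [2,4] NP\N   <
      [2,3] "chased" : S\PP
      [3,4] "read" : (NP\N)\(S\PP)
  [4,5] "saw" : S\NP

[0,1] S  lex  "dog"
[1,2] (NP/(NP\N))\S  lex  "in"
[0,2] NP/(NP\N)  <  k=1
[2,3] S\PP  lex  "chased"
[3,4] (NP\N)\(S\PP)  lex  "read"
[2,4] NP\N  <  k=3
[0,4] NP  >  k=2
[4,5] S\NP  lex  "saw"
[0,5] S  <  k=4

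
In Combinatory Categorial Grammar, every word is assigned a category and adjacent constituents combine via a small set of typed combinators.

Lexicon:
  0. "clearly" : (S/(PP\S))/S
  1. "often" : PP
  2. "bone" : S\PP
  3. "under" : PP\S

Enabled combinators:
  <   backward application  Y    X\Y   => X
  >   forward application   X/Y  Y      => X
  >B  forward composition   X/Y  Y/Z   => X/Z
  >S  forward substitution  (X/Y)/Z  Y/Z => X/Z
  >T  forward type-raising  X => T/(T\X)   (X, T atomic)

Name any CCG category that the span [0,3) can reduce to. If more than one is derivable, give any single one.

[0,4] S   >
  [0,3] S/(PP\S)   >
    [0,1] "clearly" : (S/(PP\S))/S
    [1,3] S   >
      [1,2] S/(S\PP)   >T
        [1,2] "often" : PP
      [2,3] "bone" : S\PP
  [3,4] "under" : PP\S

S/(PP\S)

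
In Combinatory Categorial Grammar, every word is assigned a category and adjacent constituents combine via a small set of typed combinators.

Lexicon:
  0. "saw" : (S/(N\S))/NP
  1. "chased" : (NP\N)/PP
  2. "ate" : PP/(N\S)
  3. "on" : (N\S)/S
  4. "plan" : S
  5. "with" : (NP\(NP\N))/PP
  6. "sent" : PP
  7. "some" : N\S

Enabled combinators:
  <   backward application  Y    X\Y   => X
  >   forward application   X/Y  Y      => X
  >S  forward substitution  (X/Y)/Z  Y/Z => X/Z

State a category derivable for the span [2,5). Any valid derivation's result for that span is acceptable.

[0,8] S   >
  [0,7] S/(N\S)   >
    [0,1] "saw" : (S/(N\S))/NP
    [1,7] NP   <
      [1,5] NP\N   >
        [1,2] "chased" : (NP\N)/PP
        [2,5] PP   >
          [2,3] "ate" : PP/(N\S)
          [3,5] N\S   >
            [3,4] "on" : (N\S)/S
            [4,5] "plan" : S
      [5,7] NP\(NP\N)   >
        [5,6] "with" : (NP\(NP\N))/PP
        [6,7] "sent" : PP
  [7,8] "some" : N\S

PP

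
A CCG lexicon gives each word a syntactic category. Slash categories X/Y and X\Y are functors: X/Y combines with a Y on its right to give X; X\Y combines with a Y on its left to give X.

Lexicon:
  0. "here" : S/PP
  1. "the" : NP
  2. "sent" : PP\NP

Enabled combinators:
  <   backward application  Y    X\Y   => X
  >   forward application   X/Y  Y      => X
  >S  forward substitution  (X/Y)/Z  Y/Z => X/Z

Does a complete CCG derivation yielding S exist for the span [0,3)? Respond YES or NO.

[0,3] S   >
  [0,1] "here" : S/PP
  [1,3] PP   <
    [1,2] "the" : NP
    [2,3] "sent" : PP\NP

YES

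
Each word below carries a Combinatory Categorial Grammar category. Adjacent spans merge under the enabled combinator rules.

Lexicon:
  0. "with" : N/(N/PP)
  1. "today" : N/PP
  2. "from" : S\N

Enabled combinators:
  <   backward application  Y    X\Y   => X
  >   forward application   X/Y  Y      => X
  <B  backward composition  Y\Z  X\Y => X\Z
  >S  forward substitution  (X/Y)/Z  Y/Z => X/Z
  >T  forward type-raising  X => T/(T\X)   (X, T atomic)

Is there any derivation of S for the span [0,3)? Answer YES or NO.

[0,3] S   <
  [0,2] N   >
    [0,1] "with" : N/(N/PP)
    [1,2] "today" : N/PP
  [2,3] "from" : S\N

YES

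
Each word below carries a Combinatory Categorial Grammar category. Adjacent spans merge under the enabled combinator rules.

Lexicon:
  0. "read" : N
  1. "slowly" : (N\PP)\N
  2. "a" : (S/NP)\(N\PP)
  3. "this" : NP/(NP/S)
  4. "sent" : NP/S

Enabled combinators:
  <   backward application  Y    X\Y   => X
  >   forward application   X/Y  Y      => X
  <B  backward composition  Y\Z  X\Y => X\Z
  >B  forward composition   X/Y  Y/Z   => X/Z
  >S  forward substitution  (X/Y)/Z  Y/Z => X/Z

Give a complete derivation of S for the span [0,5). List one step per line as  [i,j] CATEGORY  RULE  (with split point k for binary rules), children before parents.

[0,5] S   >
  [0,3] S/NP   <
    [0,2] N\PP   <
      [0,1] "read" : N
      [1,2] "slowly" : (N\PP)\N
    [2,3] "a" : (S/NP)\(N\PP)
  [3,5] NP   >
    [3,4] "this" : NP/(NP/S)
    [4,5] "sent" : NP/S

[0,1] N  lex  "read"
[1,2] (N\PP)\N  lex  "slowly"
[0,2] N\PP  <  k=1
[2,3] (S/NP)\(N\PP)  lex  "a"
[0,3] S/NP  <  k=2
[3,4] NP/(NP/S)  lex  "this"
[4,5] NP/S  lex  "sent"
[3,5] NP  >  k=4
[0,5] S  >  k=3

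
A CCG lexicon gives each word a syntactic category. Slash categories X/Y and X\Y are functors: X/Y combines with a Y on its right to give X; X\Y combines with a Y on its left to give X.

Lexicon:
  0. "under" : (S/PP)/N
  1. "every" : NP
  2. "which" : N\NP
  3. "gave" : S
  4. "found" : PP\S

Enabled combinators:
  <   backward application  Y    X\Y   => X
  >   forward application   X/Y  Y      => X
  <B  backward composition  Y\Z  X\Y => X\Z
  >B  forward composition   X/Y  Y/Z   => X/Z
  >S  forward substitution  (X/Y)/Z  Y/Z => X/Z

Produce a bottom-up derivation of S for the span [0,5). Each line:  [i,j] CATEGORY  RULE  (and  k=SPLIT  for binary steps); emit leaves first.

[0,5] S   >
  [0,3] S/PP   >
    [0,1] "under" : (S/PP)/N
    [1,3] N   <
      [1,2] "every" : NP
      [2,3] "which" : N\NP
  [3,5] PP   <
    [3,4] "gave" : S
    [4,5] "found" : PP\S

[0,1] (S/PP)/N  lex  "under"
[1,2] NP  lex  "every"
[2,3] N\NP  lex  "which"
[1,3] N  <  k=2
[0,3] S/PP  >  k=1
[3,4] S  lex  "gave"
[4,5] PP\S  lex  "found"
[3,5] PP  <  k=4
[0,5] S  >  k=3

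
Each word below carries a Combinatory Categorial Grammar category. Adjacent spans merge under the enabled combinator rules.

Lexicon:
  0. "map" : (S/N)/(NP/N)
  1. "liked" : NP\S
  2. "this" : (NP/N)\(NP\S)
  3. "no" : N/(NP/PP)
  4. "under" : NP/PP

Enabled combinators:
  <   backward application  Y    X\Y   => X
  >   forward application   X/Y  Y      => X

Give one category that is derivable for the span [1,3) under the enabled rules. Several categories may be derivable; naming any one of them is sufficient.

NP/N

[0,5] S   >
  [0,3] S/N   >
    [0,1] "map" : (S/N)/(NP/N)
    [1,3] NP/N   <
      [1,2] "liked" : NP\S
      [2,3] "this" : (NP/N)\(NP\S)
  [3,5] N   >
    [3,4] "no" : N/(NP/PP)
    [4,5] "under" : NP/PP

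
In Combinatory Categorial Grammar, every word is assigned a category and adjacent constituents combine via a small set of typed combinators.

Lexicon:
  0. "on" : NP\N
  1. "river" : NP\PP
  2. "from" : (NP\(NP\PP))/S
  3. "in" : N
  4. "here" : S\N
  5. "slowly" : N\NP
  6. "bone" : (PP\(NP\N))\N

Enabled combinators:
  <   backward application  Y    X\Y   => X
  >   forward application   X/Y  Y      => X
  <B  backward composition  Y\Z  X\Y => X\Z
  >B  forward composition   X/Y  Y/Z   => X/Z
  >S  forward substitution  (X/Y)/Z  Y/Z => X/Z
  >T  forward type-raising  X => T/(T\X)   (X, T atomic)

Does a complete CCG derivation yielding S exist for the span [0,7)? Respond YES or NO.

NO

NP\N NP\PP (NP\(NP\PP))/S N S\N N\NP (PP\(NP\N))\N
CKY chart[0,7] = {N/(N\PP), NP/(NP\PP), PP, PP/(PP\PP), S/(S\PP)}; S ∉ chart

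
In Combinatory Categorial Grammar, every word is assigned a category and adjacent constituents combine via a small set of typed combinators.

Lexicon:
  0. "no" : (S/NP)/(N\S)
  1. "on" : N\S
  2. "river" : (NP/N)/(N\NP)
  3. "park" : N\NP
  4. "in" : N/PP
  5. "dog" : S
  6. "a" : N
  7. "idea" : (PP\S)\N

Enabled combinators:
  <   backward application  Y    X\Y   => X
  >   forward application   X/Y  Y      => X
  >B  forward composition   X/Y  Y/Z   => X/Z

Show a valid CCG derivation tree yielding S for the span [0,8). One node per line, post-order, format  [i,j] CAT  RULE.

[0,8] S   >
  [0,5] S/PP   >B
    [0,4] S/N   >B
      [0,2] S/NP   >
        [0,1] "no" : (S/NP)/(N\S)
        [1,2] "on" : N\S
      [2,4] NP/N   >
        [2,3] "river" : (NP/N)/(N\NP)
        [3,4] "park" : N\NP
    [4,5] "in" : N/PP
  [5,8] PP   <
    [5,6] "dog" : S
    [6,8] PP\S   <
      [6,7] "a" : N
      [7,8] "idea" : (PP\S)\N

[0,1] (S/NP)/(N\S)  lex  "no"
[1,2] N\S  lex  "on"
[0,2] S/NP  >  k=1
[2,3] (NP/N)/(N\NP)  lex  "river"
[3,4] N\NP  lex  "park"
[2,4] NP/N  >  k=3
[0,4] S/N  >B  k=2
[4,5] N/PP  lex  "in"
[0,5] S/PP  >B  k=4
[5,6] S  lex  "dog"
[6,7] N  lex  "a"
[7,8] (PP\S)\N  lex  "idea"
[6,8] PP\S  <  k=7
[5,8] PP  <  k=6
[0,8] S  >  k=5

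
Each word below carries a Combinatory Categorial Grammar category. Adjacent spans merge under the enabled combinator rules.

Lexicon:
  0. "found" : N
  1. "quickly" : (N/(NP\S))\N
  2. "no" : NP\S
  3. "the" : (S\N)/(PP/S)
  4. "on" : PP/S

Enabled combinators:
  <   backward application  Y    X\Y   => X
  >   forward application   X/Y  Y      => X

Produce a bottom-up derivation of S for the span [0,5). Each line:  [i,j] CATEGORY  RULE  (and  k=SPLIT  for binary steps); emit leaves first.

[0,5] S   <
  [0,3] N   >
    [0,2] N/(NP\S)   <
      [0,1] "found" : N
      [1,2] "quickly" : (N/(NP\S))\N
    [2,3] "no" : NP\S
  [3,5] S\N   >
    [3,4] "the" : (S\N)/(PP/S)
    [4,5] "on" : PP/S

[0,1] N  lex  "found"
[1,2] (N/(NP\S))\N  lex  "quickly"
[0,2] N/(NP\S)  <  k=1
[2,3] NP\S  lex  "no"
[0,3] N  >  k=2
[3,4] (S\N)/(PP/S)  lex  "the"
[4,5] PP/S  lex  "on"
[3,5] S\N  >  k=4
[0,5] S  <  k=3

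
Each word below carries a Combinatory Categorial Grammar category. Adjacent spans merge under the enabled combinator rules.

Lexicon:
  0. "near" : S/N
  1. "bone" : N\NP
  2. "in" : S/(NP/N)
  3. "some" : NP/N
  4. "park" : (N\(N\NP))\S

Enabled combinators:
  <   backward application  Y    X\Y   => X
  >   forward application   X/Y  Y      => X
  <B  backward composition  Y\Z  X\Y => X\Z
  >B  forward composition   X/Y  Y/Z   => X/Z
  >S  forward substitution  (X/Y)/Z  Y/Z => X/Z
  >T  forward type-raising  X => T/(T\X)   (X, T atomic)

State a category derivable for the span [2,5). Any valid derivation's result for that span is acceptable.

N\(N\NP)

[0,5] S   >
  [0,1] "near" : S/N
  [1,5] N   <
    [1,2] "bone" : N\NP
    [2,5] N\(N\NP)   <
      [2,4] S   >
        [2,3] "in" : S/(NP/N)
        [3,4] "some" : NP/N
      [4,5] "park" : (N\(N\NP))\S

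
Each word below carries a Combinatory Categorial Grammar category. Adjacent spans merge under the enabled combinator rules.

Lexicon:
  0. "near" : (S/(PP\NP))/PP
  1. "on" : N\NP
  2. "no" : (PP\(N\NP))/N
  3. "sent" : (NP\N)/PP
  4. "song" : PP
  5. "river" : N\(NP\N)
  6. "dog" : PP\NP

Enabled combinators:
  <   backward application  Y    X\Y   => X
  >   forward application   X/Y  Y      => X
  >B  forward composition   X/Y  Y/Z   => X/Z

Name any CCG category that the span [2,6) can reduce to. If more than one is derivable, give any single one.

PP\(N\NP)

[0,7] S   >
  [0,6] S/(PP\NP)   >
    [0,1] "near" : (S/(PP\NP))/PP
    [1,6] PP   <
      [1,2] "on" : N\NP
      [2,6] PP\(N\NP)   >
        [2,3] "no" : (PP\(N\NP))/N
        [3,6] N   <
          [3,5] NP\N   >
            [3,4] "sent" : (NP\N)/PP
            [4,5] "song" : PP
          [5,6] "river" : N\(NP\N)
  [6,7] "dog" : PP\NP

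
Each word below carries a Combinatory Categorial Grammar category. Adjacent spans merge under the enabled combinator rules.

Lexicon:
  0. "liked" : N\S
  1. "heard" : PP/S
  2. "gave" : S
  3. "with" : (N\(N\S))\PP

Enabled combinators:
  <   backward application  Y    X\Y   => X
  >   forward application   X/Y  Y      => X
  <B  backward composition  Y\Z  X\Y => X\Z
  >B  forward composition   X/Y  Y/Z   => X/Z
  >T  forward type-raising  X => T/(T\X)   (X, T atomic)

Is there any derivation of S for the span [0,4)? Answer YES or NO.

NO

N\S PP/S S (N\(N\S))\PP
CKY chart[0,4] = {N, N/(N\N), NP/(NP\N), PP/(PP\N), S/(S\N)}; S ∉ chart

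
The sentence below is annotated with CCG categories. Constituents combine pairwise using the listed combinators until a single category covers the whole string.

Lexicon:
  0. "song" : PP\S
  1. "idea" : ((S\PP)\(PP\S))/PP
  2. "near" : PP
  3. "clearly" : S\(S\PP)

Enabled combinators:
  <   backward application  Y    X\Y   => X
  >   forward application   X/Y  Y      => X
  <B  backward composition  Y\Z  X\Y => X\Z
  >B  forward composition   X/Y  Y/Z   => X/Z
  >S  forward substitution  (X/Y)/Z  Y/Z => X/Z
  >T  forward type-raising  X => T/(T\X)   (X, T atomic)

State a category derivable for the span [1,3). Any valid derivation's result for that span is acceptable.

[0,4] S   <
  [0,3] S\PP   <
    [0,1] "song" : PP\S
    [1,3] (S\PP)\(PP\S)   >
      [1,2] "idea" : ((S\PP)\(PP\S))/PP
      [2,3] "near" : PP
  [3,4] "clearly" : S\(S\PP)

(S\PP)\(PP\S)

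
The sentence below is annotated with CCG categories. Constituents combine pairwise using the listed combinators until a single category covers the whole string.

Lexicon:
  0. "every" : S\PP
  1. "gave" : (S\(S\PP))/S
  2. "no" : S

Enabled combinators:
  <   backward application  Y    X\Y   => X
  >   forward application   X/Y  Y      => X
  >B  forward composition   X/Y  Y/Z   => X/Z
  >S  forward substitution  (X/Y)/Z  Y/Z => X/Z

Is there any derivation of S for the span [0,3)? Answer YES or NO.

[0,3] S   <
  [0,1] "every" : S\PP
  [1,3] S\(S\PP)   >
    [1,2] "gave" : (S\(S\PP))/S
    [2,3] "no" : S

YES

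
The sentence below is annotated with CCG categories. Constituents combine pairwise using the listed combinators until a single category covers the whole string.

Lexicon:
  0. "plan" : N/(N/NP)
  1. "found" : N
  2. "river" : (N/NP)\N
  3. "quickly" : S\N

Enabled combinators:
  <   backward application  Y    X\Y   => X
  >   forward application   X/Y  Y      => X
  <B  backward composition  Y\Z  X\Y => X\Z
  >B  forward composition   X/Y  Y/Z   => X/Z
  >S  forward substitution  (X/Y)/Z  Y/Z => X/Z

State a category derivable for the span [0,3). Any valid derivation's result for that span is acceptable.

N

[0,4] S   <
  [0,3] N   >
    [0,1] "plan" : N/(N/NP)
    [1,3] N/NP   <
      [1,2] "found" : N
      [2,3] "river" : (N/NP)\N
  [3,4] "quickly" : S\N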